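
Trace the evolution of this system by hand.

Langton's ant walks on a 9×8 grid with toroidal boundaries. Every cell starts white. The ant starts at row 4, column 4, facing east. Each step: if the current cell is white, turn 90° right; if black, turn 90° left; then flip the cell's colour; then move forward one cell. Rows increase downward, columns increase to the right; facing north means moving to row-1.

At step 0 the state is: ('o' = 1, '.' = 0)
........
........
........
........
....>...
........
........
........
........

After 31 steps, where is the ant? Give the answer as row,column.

k=0  ........
........
........
........
....>...
........
........
........
........
k=1  ........
........
........
........
....o...
....v...
........
........
........
k=2  ........
........
........
........
....o...
...<o...
........
........
........
k=3  ........
........
........
........
...^o...
...oo...
........
........
........
k=4  ........
........
........
........
...o>...
...oo...
........
........
........
k=5  ........
........
........
....^...
...o....
...oo...
........
........
........
k=6  ........
........
........
....o>..
...o....
...oo...
........
........
........
k=7  ........
........
........
....oo..
...o.v..
...oo...
........
........
........
k=8  ........
........
........
....oo..
...o<o..
...oo...
........
........
........
k=9  ........
........
........
....^o..
...ooo..
...oo...
........
........
........
k=10  ........
........
........
...<.o..
...ooo..
...oo...
........
........
........
k=11  ........
........
...^....
...o.o..
...ooo..
...oo...
........
........
........
k=12  ........
........
...o>...
...o.o..
...ooo..
...oo...
........
........
........
k=13  ........
........
...oo...
...ovo..
...ooo..
...oo...
........
........
........
k=14  ........
........
...oo...
...<oo..
...ooo..
...oo...
........
........
........
k=15  ........
........
...oo...
....oo..
...voo..
...oo...
........
........
........
k=16  ........
........
...oo...
....oo..
....>o..
...oo...
........
........
........
k=17  ........
........
...oo...
....^o..
.....o..
...oo...
........
........
........
k=18  ........
........
...oo...
...<.o..
.....o..
...oo...
........
........
........
k=19  ........
........
...^o...
...o.o..
.....o..
...oo...
........
........
........
k=20  ........
........
..<.o...
...o.o..
.....o..
...oo...
........
........
........
k=21  ........
..^.....
..o.o...
...o.o..
.....o..
...oo...
........
........
........
k=22  ........
..o>....
..o.o...
...o.o..
.....o..
...oo...
........
........
........
k=23  ........
..oo....
..ovo...
...o.o..
.....o..
...oo...
........
........
........
k=24  ........
..oo....
..<oo...
...o.o..
.....o..
...oo...
........
........
........
k=25  ........
..oo....
...oo...
..vo.o..
.....o..
...oo...
........
........
........
k=26  ........
..oo....
...oo...
.<oo.o..
.....o..
...oo...
........
........
........
k=27  ........
..oo....
.^.oo...
.ooo.o..
.....o..
...oo...
........
........
........
k=28  ........
..oo....
.o>oo...
.ooo.o..
.....o..
...oo...
........
........
........
k=29  ........
..oo....
.oooo...
.ovo.o..
.....o..
...oo...
........
........
........
k=30  ........
..oo....
.oooo...
.o.>.o..
.....o..
...oo...
........
........
........
k=31  ........
..oo....
.oo^o...
.o...o..
.....o..
...oo...
........
........
........

2,3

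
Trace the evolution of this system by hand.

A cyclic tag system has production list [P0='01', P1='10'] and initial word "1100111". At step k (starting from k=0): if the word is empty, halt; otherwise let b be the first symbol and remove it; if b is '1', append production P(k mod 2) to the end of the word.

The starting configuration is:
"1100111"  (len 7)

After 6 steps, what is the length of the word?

k=0  "1100111"  (len 7)
k=1  "10011101"  (len 8)
k=2  "001110110"  (len 9)
k=3  "01110110"  (len 8)
k=4  "1110110"  (len 7)
k=5  "11011001"  (len 8)
k=6  "101100110"  (len 9)

9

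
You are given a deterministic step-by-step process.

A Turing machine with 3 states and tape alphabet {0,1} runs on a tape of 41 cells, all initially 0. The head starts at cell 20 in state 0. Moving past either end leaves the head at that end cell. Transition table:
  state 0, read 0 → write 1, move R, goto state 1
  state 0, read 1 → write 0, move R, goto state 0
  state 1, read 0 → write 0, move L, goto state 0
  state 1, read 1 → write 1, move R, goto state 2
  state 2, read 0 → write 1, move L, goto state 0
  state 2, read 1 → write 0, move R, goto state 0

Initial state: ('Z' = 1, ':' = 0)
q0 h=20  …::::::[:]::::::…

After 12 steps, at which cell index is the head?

24

0) q0 h=20  …::::::[:]::::::…
1) q1 h=21  …:::::Z[:]::::::…
2) q0 h=20  …::::::[Z]::::::…
3) q0 h=21  …::::::[:]::::::…
4) q1 h=22  …:::::Z[:]::::::…
5) q0 h=21  …::::::[Z]::::::…
6) q0 h=22  …::::::[:]::::::…
7) q1 h=23  …:::::Z[:]::::::…
8) q0 h=22  …::::::[Z]::::::…
9) q0 h=23  …::::::[:]::::::…
10) q1 h=24  …:::::Z[:]::::::…
11) q0 h=23  …::::::[Z]::::::…
12) q0 h=24  …::::::[:]::::::…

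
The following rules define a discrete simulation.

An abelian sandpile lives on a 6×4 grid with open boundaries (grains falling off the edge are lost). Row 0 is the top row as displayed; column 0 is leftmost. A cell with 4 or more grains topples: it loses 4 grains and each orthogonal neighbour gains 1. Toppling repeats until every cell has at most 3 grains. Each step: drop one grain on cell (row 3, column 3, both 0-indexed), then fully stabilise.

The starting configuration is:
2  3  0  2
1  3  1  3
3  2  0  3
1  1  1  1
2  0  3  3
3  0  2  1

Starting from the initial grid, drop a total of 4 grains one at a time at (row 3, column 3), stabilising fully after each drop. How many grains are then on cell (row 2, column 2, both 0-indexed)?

0) 2  3  0  2
1  3  1  3
3  2  0  3
1  1  1  1
2  0  3  3
3  0  2  1
1) 2  3  0  2
1  3  1  3
3  2  0  3
1  1  1  2
2  0  3  3
3  0  2  1
2) 2  3  0  2
1  3  1  3
3  2  0  3
1  1  1  3
2  0  3  3
3  0  2  1
3) 2  3  0  3
1  3  2  0
3  2  1  1
1  1  3  2
2  1  0  1
3  0  3  2
4) 2  3  0  3
1  3  2  0
3  2  1  1
1  1  3  3
2  1  0  1
3  0  3  2

1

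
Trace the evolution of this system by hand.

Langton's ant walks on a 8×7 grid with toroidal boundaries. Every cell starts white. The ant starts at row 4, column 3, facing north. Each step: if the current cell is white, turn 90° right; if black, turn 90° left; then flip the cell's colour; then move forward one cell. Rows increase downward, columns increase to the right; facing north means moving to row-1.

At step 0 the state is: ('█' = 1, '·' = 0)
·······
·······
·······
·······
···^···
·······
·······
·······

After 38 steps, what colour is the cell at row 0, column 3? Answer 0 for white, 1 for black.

1

gen 0: ·······
·······
·······
·······
···^···
·······
·······
·······
gen 1: ·······
·······
·······
·······
···█>··
·······
·······
·······
gen 2: ·······
·······
·······
·······
···██··
····v··
·······
·······
gen 3: ·······
·······
·······
·······
···██··
···<█··
·······
·······
gen 4: ·······
·······
·······
·······
···^█··
···██··
·······
·······
gen 5: ·······
·······
·······
·······
··<·█··
···██··
·······
·······
gen 6: ·······
·······
·······
··^····
··█·█··
···██··
·······
·······
gen 7: ·······
·······
·······
··█>···
··█·█··
···██··
·······
·······
gen 8: ·······
·······
·······
··██···
··█v█··
···██··
·······
·······
gen 9: ·······
·······
·······
··██···
··<██··
···██··
·······
·······
gen 10: ·······
·······
·······
··██···
···██··
··v██··
·······
·······
gen 11: ·······
·······
·······
··██···
···██··
·<███··
·······
·······
gen 12: ·······
·······
·······
··██···
·^·██··
·████··
·······
·······
gen 13: ·······
·······
·······
··██···
·█>██··
·████··
·······
·······
gen 14: ·······
·······
·······
··██···
·████··
·█v██··
·······
·······
gen 15: ·······
·······
·······
··██···
·████··
·█·>█··
·······
·······
gen 16: ·······
·······
·······
··██···
·██^█··
·█··█··
·······
·······
gen 17: ·······
·······
·······
··██···
·█<·█··
·█··█··
·······
·······
gen 18: ·······
·······
·······
··██···
·█··█··
·█v·█··
·······
·······
gen 19: ·······
·······
·······
··██···
·█··█··
·<█·█··
·······
·······
gen 20: ·······
·······
·······
··██···
·█··█··
··█·█··
·v·····
·······
gen 21: ·······
·······
·······
··██···
·█··█··
··█·█··
<█·····
·······
gen 22: ·······
·······
·······
··██···
·█··█··
^·█·█··
██·····
·······
gen 23: ·······
·······
·······
··██···
·█··█··
█>█·█··
██·····
·······
gen 24: ·······
·······
·······
··██···
·█··█··
███·█··
█v·····
·······
gen 25: ·······
·······
·······
··██···
·█··█··
███·█··
█·>····
·······
gen 26: ·······
·······
·······
··██···
·█··█··
███·█··
█·█····
··v····
gen 27: ·······
·······
·······
··██···
·█··█··
███·█··
█·█····
·<█····
gen 28: ·······
·······
·······
··██···
·█··█··
███·█··
█^█····
·██····
gen 29: ·······
·······
·······
··██···
·█··█··
███·█··
██>····
·██····
gen 30: ·······
·······
·······
··██···
·█··█··
██^·█··
██·····
·██····
gen 31: ·······
·······
·······
··██···
·█··█··
█<··█··
██·····
·██····
gen 32: ·······
·······
·······
··██···
·█··█··
█···█··
█v·····
·██····
gen 33: ·······
·······
·······
··██···
·█··█··
█···█··
█·>····
·██····
gen 34: ·······
·······
·······
··██···
·█··█··
█···█··
█·█····
·█v····
gen 35: ·······
·······
·······
··██···
·█··█··
█···█··
█·█····
·█·>···
gen 36: ···v···
·······
·······
··██···
·█··█··
█···█··
█·█····
·█·█···
gen 37: ··<█···
·······
·······
··██···
·█··█··
█···█··
█·█····
·█·█···
gen 38: ··██···
·······
·······
··██···
·█··█··
█···█··
█·█····
·█^█···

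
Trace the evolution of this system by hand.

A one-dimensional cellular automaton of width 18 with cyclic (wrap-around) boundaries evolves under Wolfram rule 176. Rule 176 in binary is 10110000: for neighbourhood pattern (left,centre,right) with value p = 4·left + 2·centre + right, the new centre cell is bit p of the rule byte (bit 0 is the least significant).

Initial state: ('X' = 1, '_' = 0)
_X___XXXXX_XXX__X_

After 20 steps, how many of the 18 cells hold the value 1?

7

0) _X___XXXXX_XXX__X_
1) __X___XXX_X_X_X__X
2) X__X___X_X_X_X_X__
3) _X__X___X_X_X_X_X_
4) __X__X___X_X_X_X_X
5) X__X__X___X_X_X_X_
6) _X__X__X___X_X_X_X
7) X_X__X__X___X_X_X_
8) _X_X__X__X___X_X_X
9) X_X_X__X__X___X_X_
10) _X_X_X__X__X___X_X
11) X_X_X_X__X__X___X_
12) _X_X_X_X__X__X___X
13) X_X_X_X_X__X__X___
14) _X_X_X_X_X__X__X__
15) __X_X_X_X_X__X__X_
16) ___X_X_X_X_X__X__X
17) X___X_X_X_X_X__X__
18) _X___X_X_X_X_X__X_
19) __X___X_X_X_X_X__X
20) X__X___X_X_X_X_X__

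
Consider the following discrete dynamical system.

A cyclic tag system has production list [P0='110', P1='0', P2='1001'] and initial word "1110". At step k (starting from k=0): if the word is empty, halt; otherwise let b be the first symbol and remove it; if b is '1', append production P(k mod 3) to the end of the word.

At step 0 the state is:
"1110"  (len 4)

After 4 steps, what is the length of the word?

t=0: "1110"  (len 4)
t=1: "110110"  (len 6)
t=2: "101100"  (len 6)
t=3: "011001001"  (len 9)
t=4: "11001001"  (len 8)

8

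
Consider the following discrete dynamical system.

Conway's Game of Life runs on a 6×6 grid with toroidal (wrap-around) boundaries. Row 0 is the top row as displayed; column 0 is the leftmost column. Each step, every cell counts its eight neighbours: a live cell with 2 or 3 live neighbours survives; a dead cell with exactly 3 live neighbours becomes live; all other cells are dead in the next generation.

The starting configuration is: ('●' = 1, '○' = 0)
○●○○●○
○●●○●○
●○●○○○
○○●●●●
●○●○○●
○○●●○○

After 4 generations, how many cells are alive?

13

[0] ○●○○●○
○●●○●○
●○●○○○
○○●●●●
●○●○○●
○○●●○○
[1] ○●○○●○
●○●○○●
●○○○○○
○○●○●○
●○○○○●
●○●●●●
[2] ○○○○○○
●○○○○●
●○○●○○
●●○○○○
●○●○○○
○○●●○○
[3] ○○○○○○
●○○○○●
○○○○○○
●○●○○●
●○●●○○
○●●●○○
[4] ●●●○○○
○○○○○○
○●○○○○
●○●●○●
●○○○●●
○●○●○○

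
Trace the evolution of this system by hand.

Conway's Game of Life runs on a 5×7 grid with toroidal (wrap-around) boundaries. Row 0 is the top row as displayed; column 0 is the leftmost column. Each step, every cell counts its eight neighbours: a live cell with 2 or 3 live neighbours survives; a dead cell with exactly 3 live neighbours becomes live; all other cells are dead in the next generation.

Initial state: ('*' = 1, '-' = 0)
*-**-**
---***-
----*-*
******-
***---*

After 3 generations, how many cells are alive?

6

t=0: *-**-**
---***-
----*-*
******-
***---*
t=1: -------
*-*----
**----*
----*--
-------
t=2: -------
*-----*
**----*
*------
-------
t=3: -------
-*----*
-*-----
**----*
-------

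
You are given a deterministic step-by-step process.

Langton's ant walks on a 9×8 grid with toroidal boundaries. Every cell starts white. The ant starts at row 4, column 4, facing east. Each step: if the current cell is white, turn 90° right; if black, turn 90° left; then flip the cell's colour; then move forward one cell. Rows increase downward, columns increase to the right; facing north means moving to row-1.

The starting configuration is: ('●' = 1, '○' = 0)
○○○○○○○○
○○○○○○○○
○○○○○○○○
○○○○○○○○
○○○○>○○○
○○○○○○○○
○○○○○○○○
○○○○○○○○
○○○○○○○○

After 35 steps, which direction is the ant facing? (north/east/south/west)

south

[0] ○○○○○○○○
○○○○○○○○
○○○○○○○○
○○○○○○○○
○○○○>○○○
○○○○○○○○
○○○○○○○○
○○○○○○○○
○○○○○○○○
[1] ○○○○○○○○
○○○○○○○○
○○○○○○○○
○○○○○○○○
○○○○●○○○
○○○○v○○○
○○○○○○○○
○○○○○○○○
○○○○○○○○
[2] ○○○○○○○○
○○○○○○○○
○○○○○○○○
○○○○○○○○
○○○○●○○○
○○○<●○○○
○○○○○○○○
○○○○○○○○
○○○○○○○○
[3] ○○○○○○○○
○○○○○○○○
○○○○○○○○
○○○○○○○○
○○○^●○○○
○○○●●○○○
○○○○○○○○
○○○○○○○○
○○○○○○○○
[4] ○○○○○○○○
○○○○○○○○
○○○○○○○○
○○○○○○○○
○○○●>○○○
○○○●●○○○
○○○○○○○○
○○○○○○○○
○○○○○○○○
[5] ○○○○○○○○
○○○○○○○○
○○○○○○○○
○○○○^○○○
○○○●○○○○
○○○●●○○○
○○○○○○○○
○○○○○○○○
○○○○○○○○
[6] ○○○○○○○○
○○○○○○○○
○○○○○○○○
○○○○●>○○
○○○●○○○○
○○○●●○○○
○○○○○○○○
○○○○○○○○
○○○○○○○○
[7] ○○○○○○○○
○○○○○○○○
○○○○○○○○
○○○○●●○○
○○○●○v○○
○○○●●○○○
○○○○○○○○
○○○○○○○○
○○○○○○○○
[8] ○○○○○○○○
○○○○○○○○
○○○○○○○○
○○○○●●○○
○○○●<●○○
○○○●●○○○
○○○○○○○○
○○○○○○○○
○○○○○○○○
[9] ○○○○○○○○
○○○○○○○○
○○○○○○○○
○○○○^●○○
○○○●●●○○
○○○●●○○○
○○○○○○○○
○○○○○○○○
○○○○○○○○
[10] ○○○○○○○○
○○○○○○○○
○○○○○○○○
○○○<○●○○
○○○●●●○○
○○○●●○○○
○○○○○○○○
○○○○○○○○
○○○○○○○○
[11] ○○○○○○○○
○○○○○○○○
○○○^○○○○
○○○●○●○○
○○○●●●○○
○○○●●○○○
○○○○○○○○
○○○○○○○○
○○○○○○○○
[12] ○○○○○○○○
○○○○○○○○
○○○●>○○○
○○○●○●○○
○○○●●●○○
○○○●●○○○
○○○○○○○○
○○○○○○○○
○○○○○○○○
[13] ○○○○○○○○
○○○○○○○○
○○○●●○○○
○○○●v●○○
○○○●●●○○
○○○●●○○○
○○○○○○○○
○○○○○○○○
○○○○○○○○
[14] ○○○○○○○○
○○○○○○○○
○○○●●○○○
○○○<●●○○
○○○●●●○○
○○○●●○○○
○○○○○○○○
○○○○○○○○
○○○○○○○○
[15] ○○○○○○○○
○○○○○○○○
○○○●●○○○
○○○○●●○○
○○○v●●○○
○○○●●○○○
○○○○○○○○
○○○○○○○○
○○○○○○○○
[16] ○○○○○○○○
○○○○○○○○
○○○●●○○○
○○○○●●○○
○○○○>●○○
○○○●●○○○
○○○○○○○○
○○○○○○○○
○○○○○○○○
[17] ○○○○○○○○
○○○○○○○○
○○○●●○○○
○○○○^●○○
○○○○○●○○
○○○●●○○○
○○○○○○○○
○○○○○○○○
○○○○○○○○
[18] ○○○○○○○○
○○○○○○○○
○○○●●○○○
○○○<○●○○
○○○○○●○○
○○○●●○○○
○○○○○○○○
○○○○○○○○
○○○○○○○○
[19] ○○○○○○○○
○○○○○○○○
○○○^●○○○
○○○●○●○○
○○○○○●○○
○○○●●○○○
○○○○○○○○
○○○○○○○○
○○○○○○○○
[20] ○○○○○○○○
○○○○○○○○
○○<○●○○○
○○○●○●○○
○○○○○●○○
○○○●●○○○
○○○○○○○○
○○○○○○○○
○○○○○○○○
[21] ○○○○○○○○
○○^○○○○○
○○●○●○○○
○○○●○●○○
○○○○○●○○
○○○●●○○○
○○○○○○○○
○○○○○○○○
○○○○○○○○
[22] ○○○○○○○○
○○●>○○○○
○○●○●○○○
○○○●○●○○
○○○○○●○○
○○○●●○○○
○○○○○○○○
○○○○○○○○
○○○○○○○○
[23] ○○○○○○○○
○○●●○○○○
○○●v●○○○
○○○●○●○○
○○○○○●○○
○○○●●○○○
○○○○○○○○
○○○○○○○○
○○○○○○○○
[24] ○○○○○○○○
○○●●○○○○
○○<●●○○○
○○○●○●○○
○○○○○●○○
○○○●●○○○
○○○○○○○○
○○○○○○○○
○○○○○○○○
[25] ○○○○○○○○
○○●●○○○○
○○○●●○○○
○○v●○●○○
○○○○○●○○
○○○●●○○○
○○○○○○○○
○○○○○○○○
○○○○○○○○
[26] ○○○○○○○○
○○●●○○○○
○○○●●○○○
○<●●○●○○
○○○○○●○○
○○○●●○○○
○○○○○○○○
○○○○○○○○
○○○○○○○○
[27] ○○○○○○○○
○○●●○○○○
○^○●●○○○
○●●●○●○○
○○○○○●○○
○○○●●○○○
○○○○○○○○
○○○○○○○○
○○○○○○○○
[28] ○○○○○○○○
○○●●○○○○
○●>●●○○○
○●●●○●○○
○○○○○●○○
○○○●●○○○
○○○○○○○○
○○○○○○○○
○○○○○○○○
[29] ○○○○○○○○
○○●●○○○○
○●●●●○○○
○●v●○●○○
○○○○○●○○
○○○●●○○○
○○○○○○○○
○○○○○○○○
○○○○○○○○
[30] ○○○○○○○○
○○●●○○○○
○●●●●○○○
○●○>○●○○
○○○○○●○○
○○○●●○○○
○○○○○○○○
○○○○○○○○
○○○○○○○○
[31] ○○○○○○○○
○○●●○○○○
○●●^●○○○
○●○○○●○○
○○○○○●○○
○○○●●○○○
○○○○○○○○
○○○○○○○○
○○○○○○○○
[32] ○○○○○○○○
○○●●○○○○
○●<○●○○○
○●○○○●○○
○○○○○●○○
○○○●●○○○
○○○○○○○○
○○○○○○○○
○○○○○○○○
[33] ○○○○○○○○
○○●●○○○○
○●○○●○○○
○●v○○●○○
○○○○○●○○
○○○●●○○○
○○○○○○○○
○○○○○○○○
○○○○○○○○
[34] ○○○○○○○○
○○●●○○○○
○●○○●○○○
○<●○○●○○
○○○○○●○○
○○○●●○○○
○○○○○○○○
○○○○○○○○
○○○○○○○○
[35] ○○○○○○○○
○○●●○○○○
○●○○●○○○
○○●○○●○○
○v○○○●○○
○○○●●○○○
○○○○○○○○
○○○○○○○○
○○○○○○○○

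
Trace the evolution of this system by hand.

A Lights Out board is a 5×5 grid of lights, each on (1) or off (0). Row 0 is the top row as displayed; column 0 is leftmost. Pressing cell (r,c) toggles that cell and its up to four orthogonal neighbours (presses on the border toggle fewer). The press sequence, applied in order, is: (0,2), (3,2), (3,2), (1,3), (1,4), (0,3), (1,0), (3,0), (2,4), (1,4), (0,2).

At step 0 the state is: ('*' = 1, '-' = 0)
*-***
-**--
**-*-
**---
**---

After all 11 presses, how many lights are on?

8

[0] *-***
-**--
**-*-
**---
**---
[1] **--*
-*---
**-*-
**---
**---
[2] **--*
-*---
****-
*-**-
***--
[3] **--*
-*---
**-*-
**---
**---
[4] **-**
-****
**---
**---
**---
[5] **-*-
-**--
**--*
**---
**---
[6] ***-*
-***-
**--*
**---
**---
[7] -**-*
*-**-
-*--*
**---
**---
[8] -**-*
*-**-
**--*
-----
-*---
[9] -**-*
*-***
**-*-
----*
-*---
[10] -**--
*-*--
**-**
----*
-*---
[11] ---*-
*----
**-**
----*
-*---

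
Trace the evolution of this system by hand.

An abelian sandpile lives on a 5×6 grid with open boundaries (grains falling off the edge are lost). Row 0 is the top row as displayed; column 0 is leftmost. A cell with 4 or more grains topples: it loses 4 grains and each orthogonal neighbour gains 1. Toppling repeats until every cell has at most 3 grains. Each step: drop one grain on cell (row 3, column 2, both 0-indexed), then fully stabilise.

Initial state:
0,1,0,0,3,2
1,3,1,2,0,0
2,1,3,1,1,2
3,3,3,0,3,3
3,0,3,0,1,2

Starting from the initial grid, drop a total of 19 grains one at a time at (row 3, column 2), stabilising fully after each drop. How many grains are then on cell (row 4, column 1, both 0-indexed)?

0

step 0: 0,1,0,0,3,2
1,3,1,2,0,0
2,1,3,1,1,2
3,3,3,0,3,3
3,0,3,0,1,2
step 1: 0,1,0,0,3,2
1,3,2,2,0,0
3,3,0,2,1,2
1,1,3,1,3,3
0,3,0,1,1,2
step 2: 0,1,0,0,3,2
1,3,2,2,0,0
3,3,1,2,1,2
1,2,0,2,3,3
0,3,1,1,1,2
step 3: 0,1,0,0,3,2
1,3,2,2,0,0
3,3,1,2,1,2
1,2,1,2,3,3
0,3,1,1,1,2
step 4: 0,1,0,0,3,2
1,3,2,2,0,0
3,3,1,2,1,2
1,2,2,2,3,3
0,3,1,1,1,2
step 5: 0,1,0,0,3,2
1,3,2,2,0,0
3,3,1,2,1,2
1,2,3,2,3,3
0,3,1,1,1,2
step 6: 0,1,0,0,3,2
1,3,2,2,0,0
3,3,2,2,1,2
1,3,0,3,3,3
0,3,2,1,1,2
step 7: 0,1,0,0,3,2
1,3,2,2,0,0
3,3,2,2,1,2
1,3,1,3,3,3
0,3,2,1,1,2
step 8: 0,1,0,0,3,2
1,3,2,2,0,0
3,3,2,2,1,2
1,3,2,3,3,3
0,3,2,1,1,2
step 9: 0,1,0,0,3,2
1,3,2,2,0,0
3,3,2,2,1,2
1,3,3,3,3,3
0,3,2,1,1,2
step 10: 0,2,1,1,3,2
3,1,1,0,1,0
0,3,3,1,3,3
3,3,0,3,1,0
1,1,1,3,2,3
step 11: 0,2,1,1,3,2
3,1,1,0,1,0
0,3,3,1,3,3
3,3,1,3,1,0
1,1,1,3,2,3
step 12: 0,2,1,1,3,2
3,1,1,0,1,0
0,3,3,1,3,3
3,3,2,3,1,0
1,1,1,3,2,3
step 13: 0,2,1,1,3,2
3,1,1,0,1,0
0,3,3,1,3,3
3,3,3,3,1,0
1,1,1,3,2,3
step 14: 0,2,1,1,3,2
3,2,2,0,1,0
2,1,1,3,3,3
0,2,3,1,2,0
2,2,3,0,3,3
step 15: 0,2,1,1,3,2
3,2,2,0,1,0
2,1,2,3,3,3
0,3,1,2,2,0
2,3,0,1,3,3
step 16: 0,2,1,1,3,2
3,2,2,0,1,0
2,1,2,3,3,3
0,3,2,2,2,0
2,3,0,1,3,3
step 17: 0,2,1,1,3,2
3,2,2,0,1,0
2,1,2,3,3,3
0,3,3,2,2,0
2,3,0,1,3,3
step 18: 0,2,1,1,3,2
3,2,2,0,1,0
2,2,3,3,3,3
1,1,1,3,2,0
3,0,2,1,3,3
step 19: 0,2,1,1,3,2
3,2,2,0,1,0
2,2,3,3,3,3
1,1,2,3,2,0
3,0,2,1,3,3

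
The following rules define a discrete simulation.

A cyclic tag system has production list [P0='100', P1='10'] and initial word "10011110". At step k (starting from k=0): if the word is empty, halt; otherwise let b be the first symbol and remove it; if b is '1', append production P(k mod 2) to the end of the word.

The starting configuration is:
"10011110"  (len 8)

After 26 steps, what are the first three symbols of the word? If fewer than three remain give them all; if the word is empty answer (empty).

101

[0] "10011110"  (len 8)
[1] "0011110100"  (len 10)
[2] "011110100"  (len 9)
[3] "11110100"  (len 8)
[4] "111010010"  (len 9)
[5] "11010010100"  (len 11)
[6] "101001010010"  (len 12)
[7] "01001010010100"  (len 14)
[8] "1001010010100"  (len 13)
[9] "001010010100100"  (len 15)
[10] "01010010100100"  (len 14)
[11] "1010010100100"  (len 13)
[12] "01001010010010"  (len 14)
[13] "1001010010010"  (len 13)
[14] "00101001001010"  (len 14)
[15] "0101001001010"  (len 13)
[16] "101001001010"  (len 12)
[17] "01001001010100"  (len 14)
[18] "1001001010100"  (len 13)
[19] "001001010100100"  (len 15)
[20] "01001010100100"  (len 14)
[21] "1001010100100"  (len 13)
[22] "00101010010010"  (len 14)
[23] "0101010010010"  (len 13)
[24] "101010010010"  (len 12)
[25] "01010010010100"  (len 14)
[26] "1010010010100"  (len 13)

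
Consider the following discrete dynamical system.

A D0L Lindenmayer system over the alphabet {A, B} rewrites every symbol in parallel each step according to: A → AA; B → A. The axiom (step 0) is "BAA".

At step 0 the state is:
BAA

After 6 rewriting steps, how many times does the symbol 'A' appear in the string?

[0] BAA
[1] AAAAA
[2] AAAAAAAAAA
[3] AAAAAAAAAAAAAAAAAAAA
[4] AAAAAAAAAAAAAAAAAAAAAAAAAAAAAAAAAAAAAAAA
[5] AAAAAAAAAAAAAAAAAAAAAAAAAAAAAAAAAAAAAAAAAAAAAAAAAAAAAAAAAAAAAAAAAAAAAAAAAAAAAAAA
[6] AAAAAAAAAAAAAAAAAAAAAAAAAAAAAAAAAAAAAAAAAAAAAAAAAAAAAAAAAA…AAAAAAAAAAAAAAAAAAAAAAAAAAAAAAAAAAAAAAAAAAAAAAAAAAAAAAAAAA  (len 160)

160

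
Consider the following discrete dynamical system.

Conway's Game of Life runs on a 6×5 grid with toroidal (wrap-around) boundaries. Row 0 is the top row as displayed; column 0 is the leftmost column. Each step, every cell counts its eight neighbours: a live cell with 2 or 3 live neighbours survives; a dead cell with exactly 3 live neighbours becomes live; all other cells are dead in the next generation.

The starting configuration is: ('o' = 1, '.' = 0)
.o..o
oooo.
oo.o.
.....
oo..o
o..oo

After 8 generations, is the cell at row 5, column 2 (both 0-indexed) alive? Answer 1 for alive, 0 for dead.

0) .o..o
oooo.
oo.o.
.....
oo..o
o..oo
1) .....
...o.
o..o.
..o..
.o.o.
..oo.
2) ..oo.
....o
..ooo
.oooo
.o.o.
..oo.
3) ..o.o
....o
.o...
.o...
oo...
.o..o
4) ....o
o..o.
o....
.oo..
.oo..
.oooo
5) .o...
o....
o.o.o
o.o..
.....
.o..o
6) .o...
o...o
o..oo
o..oo
oo...
o....
7) .o..o
.o.o.
.o...
..oo.
.o...
o....
8) .oo.o
.o...
.o.o.
.oo..
.oo..
oo...

0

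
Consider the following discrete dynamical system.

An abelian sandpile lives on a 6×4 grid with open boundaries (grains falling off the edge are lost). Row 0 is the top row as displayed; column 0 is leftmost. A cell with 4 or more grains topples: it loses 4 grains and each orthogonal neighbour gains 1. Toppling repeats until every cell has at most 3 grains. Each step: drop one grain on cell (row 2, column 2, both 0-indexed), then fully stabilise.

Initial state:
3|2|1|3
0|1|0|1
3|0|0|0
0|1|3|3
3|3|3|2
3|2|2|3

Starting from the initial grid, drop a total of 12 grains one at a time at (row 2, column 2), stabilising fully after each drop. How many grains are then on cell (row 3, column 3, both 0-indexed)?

3

[0] 3|2|1|3
0|1|0|1
3|0|0|0
0|1|3|3
3|3|3|2
3|2|2|3
[1] 3|2|1|3
0|1|0|1
3|0|1|0
0|1|3|3
3|3|3|2
3|2|2|3
[2] 3|2|1|3
0|1|0|1
3|0|2|0
0|1|3|3
3|3|3|2
3|2|2|3
[3] 3|2|1|3
0|1|0|1
3|0|3|0
0|1|3|3
3|3|3|2
3|2|2|3
[4] 3|2|1|3
0|1|1|1
3|1|1|2
1|3|2|1
1|2|3|1
1|1|1|1
[5] 3|2|1|3
0|1|1|1
3|1|2|2
1|3|2|1
1|2|3|1
1|1|1|1
[6] 3|2|1|3
0|1|1|1
3|1|3|2
1|3|2|1
1|2|3|1
1|1|1|1
[7] 3|2|1|3
0|1|2|1
3|2|0|3
1|3|3|1
1|2|3|1
1|1|1|1
[8] 3|2|1|3
0|1|2|1
3|2|1|3
1|3|3|1
1|2|3|1
1|1|1|1
[9] 3|2|1|3
0|1|2|1
3|2|2|3
1|3|3|1
1|2|3|1
1|1|1|1
[10] 3|2|1|3
0|1|2|1
3|2|3|3
1|3|3|1
1|2|3|1
1|1|1|1
[11] 3|2|1|3
1|2|3|2
0|1|3|0
3|2|2|3
2|0|1|2
1|2|2|1
[12] 3|2|2|3
1|3|0|3
0|2|1|1
3|2|3|3
2|0|1|2
1|2|2|1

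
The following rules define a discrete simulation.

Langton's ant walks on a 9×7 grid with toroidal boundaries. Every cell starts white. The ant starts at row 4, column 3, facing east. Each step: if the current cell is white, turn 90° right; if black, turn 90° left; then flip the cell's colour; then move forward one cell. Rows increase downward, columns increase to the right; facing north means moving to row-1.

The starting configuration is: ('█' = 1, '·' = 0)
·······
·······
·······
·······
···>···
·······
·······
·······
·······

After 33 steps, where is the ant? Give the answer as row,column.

k=0  ·······
·······
·······
·······
···>···
·······
·······
·······
·······
k=1  ·······
·······
·······
·······
···█···
···v···
·······
·······
·······
k=2  ·······
·······
·······
·······
···█···
··<█···
·······
·······
·······
k=3  ·······
·······
·······
·······
··^█···
··██···
·······
·······
·······
k=4  ·······
·······
·······
·······
··█>···
··██···
·······
·······
·······
k=5  ·······
·······
·······
···^···
··█····
··██···
·······
·······
·······
k=6  ·······
·······
·······
···█>··
··█····
··██···
·······
·······
·······
k=7  ·······
·······
·······
···██··
··█·v··
··██···
·······
·······
·······
k=8  ·······
·······
·······
···██··
··█<█··
··██···
·······
·······
·······
k=9  ·······
·······
·······
···^█··
··███··
··██···
·······
·······
·······
k=10  ·······
·······
·······
··<·█··
··███··
··██···
·······
·······
·······
k=11  ·······
·······
··^····
··█·█··
··███··
··██···
·······
·······
·······
k=12  ·······
·······
··█>···
··█·█··
··███··
··██···
·······
·······
·······
k=13  ·······
·······
··██···
··█v█··
··███··
··██···
·······
·······
·······
k=14  ·······
·······
··██···
··<██··
··███··
··██···
·······
·······
·······
k=15  ·······
·······
··██···
···██··
··v██··
··██···
·······
·······
·······
k=16  ·······
·······
··██···
···██··
···>█··
··██···
·······
·······
·······
k=17  ·······
·······
··██···
···^█··
····█··
··██···
·······
·······
·······
k=18  ·······
·······
··██···
··<·█··
····█··
··██···
·······
·······
·······
k=19  ·······
·······
··^█···
··█·█··
····█··
··██···
·······
·······
·······
k=20  ·······
·······
·<·█···
··█·█··
····█··
··██···
·······
·······
·······
k=21  ·······
·^·····
·█·█···
··█·█··
····█··
··██···
·······
·······
·······
k=22  ·······
·█>····
·█·█···
··█·█··
····█··
··██···
·······
·······
·······
k=23  ·······
·██····
·█v█···
··█·█··
····█··
··██···
·······
·······
·······
k=24  ·······
·██····
·<██···
··█·█··
····█··
··██···
·······
·······
·······
k=25  ·······
·██····
··██···
·v█·█··
····█··
··██···
·······
·······
·······
k=26  ·······
·██····
··██···
<██·█··
····█··
··██···
·······
·······
·······
k=27  ·······
·██····
^·██···
███·█··
····█··
··██···
·······
·······
·······
k=28  ·······
·██····
█>██···
███·█··
····█··
··██···
·······
·······
·······
k=29  ·······
·██····
████···
█v█·█··
····█··
··██···
·······
·······
·······
k=30  ·······
·██····
████···
█·>·█··
····█··
··██···
·······
·······
·······
k=31  ·······
·██····
██^█···
█···█··
····█··
··██···
·······
·······
·······
k=32  ·······
·██····
█<·█···
█···█··
····█··
··██···
·······
·······
·······
k=33  ·······
·██····
█··█···
█v··█··
····█··
··██···
·······
·······
·······

3,1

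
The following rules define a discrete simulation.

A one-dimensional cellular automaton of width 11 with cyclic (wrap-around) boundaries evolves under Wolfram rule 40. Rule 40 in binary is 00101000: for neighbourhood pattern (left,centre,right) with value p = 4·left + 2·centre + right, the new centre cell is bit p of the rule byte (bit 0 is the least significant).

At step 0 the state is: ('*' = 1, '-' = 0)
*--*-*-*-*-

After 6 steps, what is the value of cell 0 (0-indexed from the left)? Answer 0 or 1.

0

t=0: *--*-*-*-*-
t=1: ----*-*-*-*
t=2: -----*-*-*-
t=3: ------*-*--
t=4: -------*---
t=5: -----------
t=6: -----------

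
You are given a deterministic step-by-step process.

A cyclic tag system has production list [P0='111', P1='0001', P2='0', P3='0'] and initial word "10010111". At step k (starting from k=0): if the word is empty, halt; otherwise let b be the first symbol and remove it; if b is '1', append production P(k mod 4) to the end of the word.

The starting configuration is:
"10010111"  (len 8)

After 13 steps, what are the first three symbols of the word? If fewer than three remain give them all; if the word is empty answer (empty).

001

step 0: "10010111"  (len 8)
step 1: "0010111111"  (len 10)
step 2: "010111111"  (len 9)
step 3: "10111111"  (len 8)
step 4: "01111110"  (len 8)
step 5: "1111110"  (len 7)
step 6: "1111100001"  (len 10)
step 7: "1111000010"  (len 10)
step 8: "1110000100"  (len 10)
step 9: "110000100111"  (len 12)
step 10: "100001001110001"  (len 15)
step 11: "000010011100010"  (len 15)
step 12: "00010011100010"  (len 14)
step 13: "0010011100010"  (len 13)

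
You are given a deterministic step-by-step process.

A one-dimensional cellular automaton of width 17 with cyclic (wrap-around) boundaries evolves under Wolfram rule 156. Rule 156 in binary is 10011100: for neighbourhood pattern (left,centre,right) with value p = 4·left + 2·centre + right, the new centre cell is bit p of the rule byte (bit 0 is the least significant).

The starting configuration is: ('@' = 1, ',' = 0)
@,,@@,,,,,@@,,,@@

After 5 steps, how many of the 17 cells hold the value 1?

0) @,,@@,,,,,@@,,,@@
1) ,@,@,@,,,,@,@,,@@
2) ,@,@,@@,,,@,@@,@,
3) ,@,@,@,@,,@,@,,@@
4) ,@,@,@,@@,@,@@,@,
5) ,@,@,@,@,,@,@,,@@

8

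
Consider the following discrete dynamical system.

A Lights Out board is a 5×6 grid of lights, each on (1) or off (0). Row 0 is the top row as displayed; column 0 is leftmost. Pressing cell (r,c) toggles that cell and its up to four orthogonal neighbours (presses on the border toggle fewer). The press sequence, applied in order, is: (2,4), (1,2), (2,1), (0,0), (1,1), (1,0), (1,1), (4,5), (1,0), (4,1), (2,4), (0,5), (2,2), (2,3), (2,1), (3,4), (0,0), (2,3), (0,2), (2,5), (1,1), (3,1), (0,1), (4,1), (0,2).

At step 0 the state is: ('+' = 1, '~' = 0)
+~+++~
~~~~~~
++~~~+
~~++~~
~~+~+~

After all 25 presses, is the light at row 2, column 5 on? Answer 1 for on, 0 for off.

0

step 0: +~+++~
~~~~~~
++~~~+
~~++~~
~~+~+~
step 1: +~+++~
~~~~+~
++~++~
~~+++~
~~+~+~
step 2: +~~++~
~++++~
+++++~
~~+++~
~~+~+~
step 3: +~~++~
~~+++~
~~~++~
~++++~
~~+~+~
step 4: ~+~++~
+~+++~
~~~++~
~++++~
~~+~+~
step 5: ~~~++~
~+~++~
~+~++~
~++++~
~~+~+~
step 6: +~~++~
+~~++~
++~++~
~++++~
~~+~+~
step 7: ++~++~
~++++~
+~~++~
~++++~
~~+~+~
step 8: ++~++~
~++++~
+~~++~
~+++++
~~+~~+
step 9: ~+~++~
+~+++~
~~~++~
~+++++
~~+~~+
step 10: ~+~++~
+~+++~
~~~++~
~~++++
++~~~+
step 11: ~+~++~
+~++~~
~~~~~+
~~++~+
++~~~+
step 12: ~+~+~+
+~++~+
~~~~~+
~~++~+
++~~~+
step 13: ~+~+~+
+~~+~+
~+++~+
~~~+~+
++~~~+
step 14: ~+~+~+
+~~~~+
~+~~++
~~~~~+
++~~~+
step 15: ~+~+~+
++~~~+
+~+~++
~+~~~+
++~~~+
step 16: ~+~+~+
++~~~+
+~+~~+
~+~++~
++~~++
step 17: +~~+~+
~+~~~+
+~+~~+
~+~++~
++~~++
step 18: +~~+~+
~+~+~+
+~~+++
~+~~+~
++~~++
step 19: +++~~+
~+++~+
+~~+++
~+~~+~
++~~++
step 20: +++~~+
~+++~~
+~~+~~
~+~~++
++~~++
step 21: +~+~~+
+~~+~~
++~+~~
~+~~++
++~~++
step 22: +~+~~+
+~~+~~
+~~+~~
+~+~++
+~~~++
step 23: ~+~~~+
++~+~~
+~~+~~
+~+~++
+~~~++
step 24: ~+~~~+
++~+~~
+~~+~~
+++~++
~++~++
step 25: ~~++~+
++++~~
+~~+~~
+++~++
~++~++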